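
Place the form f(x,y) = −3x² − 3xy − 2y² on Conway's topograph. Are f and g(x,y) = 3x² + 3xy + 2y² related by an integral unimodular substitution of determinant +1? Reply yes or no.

D₁ = -15, D₂ = -15
f is negative-definite; reduce −f:
−f: flip: (3,3,2)→(2,-3,3)
−f: translate: b→1 (≡-3 mod 4), so (2,-3,3)→(2,1,2)
−f: reduced (well bottom): (2,1,2) with a≤c, −a<b≤a
flip sign back: reduced form of f is (-2,-1,-2)
g: flip: (3,3,2)→(2,-3,3)
g: translate: b→1 (≡-3 mod 4), so (2,-3,3)→(2,1,2)
g: reduced (well bottom): (2,1,2) with a≤c, −a<b≤a
reduced forms (-2, -1, -2) vs (2, 1, 2) ⇒ inequivalent

no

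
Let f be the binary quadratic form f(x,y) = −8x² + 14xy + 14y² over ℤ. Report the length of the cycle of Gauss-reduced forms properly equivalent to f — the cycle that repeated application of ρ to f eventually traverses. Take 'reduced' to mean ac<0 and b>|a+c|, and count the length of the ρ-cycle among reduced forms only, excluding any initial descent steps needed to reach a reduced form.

D = 644, ⌊√D⌋ = 25
river: ρ → (14,14,-8)
river: ρ → (-8,18,10)
river: ρ → (10,22,-4)
river: ρ → (-4,18,20)
river: ρ → (20,22,-2)
river: ρ → (-2,22,20)
river: ρ → (20,18,-4)
river: ρ → (-4,22,10)
river: ρ → (10,18,-8)
river: ρ → (-8,14,14)
ρ-cycle length = 10 (tail of 0 descent steps not counted)

10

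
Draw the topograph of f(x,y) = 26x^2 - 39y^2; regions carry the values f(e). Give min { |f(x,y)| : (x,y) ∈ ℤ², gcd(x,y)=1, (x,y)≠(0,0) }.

descent: ρ → (-39,0,26)
descent: ρ → (26,52,-13)  [lands on river]
river: ρ → (-13,52,26)
closes: descent 2, river 2
min |a| on river = 13

13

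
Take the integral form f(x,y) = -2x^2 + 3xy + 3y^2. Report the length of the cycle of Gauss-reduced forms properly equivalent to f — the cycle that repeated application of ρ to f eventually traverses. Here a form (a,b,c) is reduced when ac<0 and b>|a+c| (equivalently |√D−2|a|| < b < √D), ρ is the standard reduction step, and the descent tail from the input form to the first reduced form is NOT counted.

D = 33, ⌊√D⌋ = 5
river: ρ → (3,3,-2)
river: ρ → (-2,5,1)
river: ρ → (1,5,-2)
river: ρ → (-2,3,3)
ρ-cycle length = 4 (tail of 0 descent steps not counted)

4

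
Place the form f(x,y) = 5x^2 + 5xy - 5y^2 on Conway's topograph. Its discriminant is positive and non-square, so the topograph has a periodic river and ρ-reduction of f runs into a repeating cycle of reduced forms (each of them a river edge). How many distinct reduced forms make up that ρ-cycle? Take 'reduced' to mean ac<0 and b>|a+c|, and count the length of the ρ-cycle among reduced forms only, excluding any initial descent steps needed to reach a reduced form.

D = 125, ⌊√D⌋ = 11
river: ρ → (-5,5,5)
river: ρ → (5,5,-5)
ρ-cycle length = 2 (tail of 0 descent steps not counted)

2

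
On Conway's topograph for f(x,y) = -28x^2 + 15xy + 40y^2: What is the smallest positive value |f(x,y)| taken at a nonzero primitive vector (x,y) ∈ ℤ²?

river: ρ → (40,65,-3)
river: ρ → (-3,67,18)
river: ρ → (18,41,-42)
river: ρ → (-42,43,17)
river: ρ → (17,59,-18)
river: ρ → (-18,49,32)
river: ρ → (32,15,-35)
river: ρ → (-35,55,12)
river: ρ → (12,65,-10)
river: ρ → (-10,55,42)
river: ρ → (42,29,-23)
river: ρ → (-23,63,8)
river: ρ → (8,65,-15)
river: ρ → (-15,55,28)
river: ρ → (28,57,-13)
river: ρ → (-13,47,48)
river: ρ → (48,49,-12)
river: ρ → (-12,47,52)
river: ρ → (52,57,-7)
river: ρ → (-7,55,60)
river: ρ → (60,65,-2)
river: ρ → (-2,67,27)
river: ρ → (27,41,-28)
river: ρ → (-28,15,40)
closes: descent 0, river 24
min |a| on river = 2

2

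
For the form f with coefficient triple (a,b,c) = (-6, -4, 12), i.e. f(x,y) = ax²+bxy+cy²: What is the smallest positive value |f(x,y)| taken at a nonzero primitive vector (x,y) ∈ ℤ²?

descent: ρ → (12,4,-6)
descent: ρ → (-6,8,10)  [lands on river]
river: ρ → (10,12,-4)
river: ρ → (-4,12,10)
river: ρ → (10,8,-6)
river: ρ → (-6,16,2)
river: ρ → (2,16,-6)
closes: descent 2, river 6
min |a| on river = 2

2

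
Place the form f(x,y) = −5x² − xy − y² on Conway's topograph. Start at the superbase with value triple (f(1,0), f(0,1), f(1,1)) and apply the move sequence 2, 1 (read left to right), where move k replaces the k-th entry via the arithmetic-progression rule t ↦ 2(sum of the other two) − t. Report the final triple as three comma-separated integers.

start (-5,-1,-7) = (f(1,0),f(0,1),f(1,1))
replace slot 2: 2·((-5)+(-7)) − (-1) = -23 → (-5,-23,-7)
replace slot 1: 2·((-23)+(-7)) − (-5) = -55 → (-55,-23,-7)

-55,-23,-7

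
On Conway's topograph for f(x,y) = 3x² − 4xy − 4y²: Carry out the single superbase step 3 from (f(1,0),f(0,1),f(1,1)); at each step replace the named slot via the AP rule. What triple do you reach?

start (3,-4,-5) = (f(1,0),f(0,1),f(1,1))
replace slot 3: 2·(3+(-4)) − (-5) = 3 → (3,-4,3)

3,-4,3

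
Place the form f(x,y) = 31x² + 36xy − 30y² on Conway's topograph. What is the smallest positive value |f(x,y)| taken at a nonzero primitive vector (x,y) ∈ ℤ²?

river: ρ → (-30,24,37)
river: ρ → (37,50,-17)
river: ρ → (-17,52,34)
river: ρ → (34,16,-35)
river: ρ → (-35,54,15)
river: ρ → (15,66,-11)
river: ρ → (-11,66,15)
river: ρ → (15,54,-35)
river: ρ → (-35,16,34)
river: ρ → (34,52,-17)
river: ρ → (-17,50,37)
river: ρ → (37,24,-30)
river: ρ → (-30,36,31)
river: ρ → (31,26,-35)
river: ρ → (-35,44,22)
river: ρ → (22,44,-35)
river: ρ → (-35,26,31)
river: ρ → (31,36,-30)
closes: descent 0, river 18
min |a| on river = 11

11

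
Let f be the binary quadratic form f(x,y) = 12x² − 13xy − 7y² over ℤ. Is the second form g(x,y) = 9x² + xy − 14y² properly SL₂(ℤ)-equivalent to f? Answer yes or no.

D₁ = 505, D₂ = 505
river cycle of f (length 8): (-7, 13, 12), (12, 11, -8), (-8, 21, 2), (2, 19, -18), (-18, 17, 3), (3, 19, -12), (-12, 5, 10), (10, 15, -7)
river cycle of g (length 6): (9, 19, -4), (-4, 21, 4), (4, 19, -9), (-9, 17, 6), (6, 19, -6), (-6, 17, 9)
cycles differ ⇒ inequivalent

no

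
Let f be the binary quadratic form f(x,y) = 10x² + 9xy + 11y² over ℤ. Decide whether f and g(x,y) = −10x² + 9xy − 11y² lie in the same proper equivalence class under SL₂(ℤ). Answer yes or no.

D₁ = -359, D₂ = -359
f: reduced (well bottom): (10,9,11) with a≤c, −a<b≤a
g is negative-definite; reduce −g:
−g: reduced (well bottom): (10,-9,11) with a≤c, −a<b≤a
flip sign back: reduced form of g is (-10,9,-11)
reduced forms (10, 9, 11) vs (-10, 9, -11) ⇒ inequivalent

no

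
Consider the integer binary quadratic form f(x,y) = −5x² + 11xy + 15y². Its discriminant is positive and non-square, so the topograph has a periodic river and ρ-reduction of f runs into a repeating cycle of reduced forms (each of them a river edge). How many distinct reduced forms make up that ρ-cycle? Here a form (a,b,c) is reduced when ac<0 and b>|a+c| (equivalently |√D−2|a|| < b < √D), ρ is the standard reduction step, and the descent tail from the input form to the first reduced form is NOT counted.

D = 421, ⌊√D⌋ = 20
river: ρ → (15,19,-1)
river: ρ → (-1,19,15)
river: ρ → (15,11,-5)
river: ρ → (-5,19,3)
river: ρ → (3,17,-11)
river: ρ → (-11,5,9)
river: ρ → (9,13,-7)
river: ρ → (-7,15,7)
river: ρ → (7,13,-9)
river: ρ → (-9,5,11)
river: ρ → (11,17,-3)
river: ρ → (-3,19,5)
river: ρ → (5,11,-15)
river: ρ → (-15,19,1)
river: ρ → (1,19,-15)
river: ρ → (-15,11,5)
river: ρ → (5,19,-3)
river: ρ → (-3,17,11)
river: ρ → (11,5,-9)
river: ρ → (-9,13,7)
river: ρ → (7,15,-7)
river: ρ → (-7,13,9)
river: ρ → (9,5,-11)
river: ρ → (-11,17,3)
river: ρ → (3,19,-5)
river: ρ → (-5,11,15)
ρ-cycle length = 26 (tail of 0 descent steps not counted)

26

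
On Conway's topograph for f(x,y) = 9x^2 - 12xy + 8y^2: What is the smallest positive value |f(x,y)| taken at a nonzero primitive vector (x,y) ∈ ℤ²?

translate: b→6 (≡-12 mod 18), so (9,-12,8)→(9,6,5)
flip: (9,6,5)→(5,-6,9)
translate: b→4 (≡-6 mod 10), so (5,-6,9)→(5,4,8)
reduced (well bottom): (5,4,8) with a≤c, −a<b≤a
well minimum = a = 5

5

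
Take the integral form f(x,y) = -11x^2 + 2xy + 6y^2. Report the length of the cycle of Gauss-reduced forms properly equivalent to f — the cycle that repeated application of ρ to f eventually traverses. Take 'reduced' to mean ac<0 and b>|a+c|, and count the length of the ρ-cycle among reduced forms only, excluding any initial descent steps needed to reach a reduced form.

D = 268, ⌊√D⌋ = 16
descent: ρ → (6,10,-7)  [lands on river]
river: ρ → (-7,4,9)
river: ρ → (9,14,-2)
river: ρ → (-2,14,9)
river: ρ → (9,4,-7)
river: ρ → (-7,10,6)
river: ρ → (6,14,-3)
river: ρ → (-3,16,1)
river: ρ → (1,16,-3)
river: ρ → (-3,14,6)
ρ-cycle length = 10 (tail of 1 descent step not counted)

10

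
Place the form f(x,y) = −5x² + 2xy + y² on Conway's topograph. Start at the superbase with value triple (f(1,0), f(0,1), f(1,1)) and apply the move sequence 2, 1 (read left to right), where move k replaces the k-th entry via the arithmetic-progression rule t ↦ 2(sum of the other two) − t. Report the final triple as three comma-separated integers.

start (-5,1,-2) = (f(1,0),f(0,1),f(1,1))
replace slot 2: 2·((-5)+(-2)) − 1 = -15 → (-5,-15,-2)
replace slot 1: 2·((-15)+(-2)) − (-5) = -29 → (-29,-15,-2)

-29,-15,-2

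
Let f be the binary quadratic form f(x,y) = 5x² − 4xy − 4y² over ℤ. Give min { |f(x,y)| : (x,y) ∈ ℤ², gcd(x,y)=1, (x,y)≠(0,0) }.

descent: ρ → (-4,4,5)  [lands on river]
river: ρ → (5,6,-3)
river: ρ → (-3,6,5)
river: ρ → (5,4,-4)
closes: descent 1, river 4
min |a| on river = 3

3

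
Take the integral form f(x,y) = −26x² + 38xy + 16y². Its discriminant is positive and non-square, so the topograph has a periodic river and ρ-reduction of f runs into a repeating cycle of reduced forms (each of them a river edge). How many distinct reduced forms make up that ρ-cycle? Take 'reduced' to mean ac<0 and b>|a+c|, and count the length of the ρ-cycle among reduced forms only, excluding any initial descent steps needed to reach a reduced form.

D = 3108, ⌊√D⌋ = 55
river: ρ → (16,26,-38)
river: ρ → (-38,50,4)
river: ρ → (4,54,-12)
river: ρ → (-12,42,28)
river: ρ → (28,14,-26)
river: ρ → (-26,38,16)
ρ-cycle length = 6 (tail of 0 descent steps not counted)

6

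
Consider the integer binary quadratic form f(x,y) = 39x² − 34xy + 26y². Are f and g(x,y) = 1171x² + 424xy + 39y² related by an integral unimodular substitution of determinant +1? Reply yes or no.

D₁ = -2900, D₂ = -2900
f: flip: (39,-34,26)→(26,34,39)
f: translate: b→-18 (≡34 mod 52), so (26,34,39)→(26,-18,31)
f: reduced (well bottom): (26,-18,31) with a≤c, −a<b≤a
g: flip: (1171,424,39)→(39,-424,1171)
g: translate: b→-34 (≡-424 mod 78), so (39,-424,1171)→(39,-34,26)
g: flip: (39,-34,26)→(26,34,39)
g: translate: b→-18 (≡34 mod 52), so (26,34,39)→(26,-18,31)
g: reduced (well bottom): (26,-18,31) with a≤c, −a<b≤a
reduced forms (26, -18, 31) vs (26, -18, 31) ⇒ equivalent

yes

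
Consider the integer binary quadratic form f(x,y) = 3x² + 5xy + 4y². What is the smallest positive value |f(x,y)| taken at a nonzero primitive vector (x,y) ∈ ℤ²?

translate: b→-1 (≡5 mod 6), so (3,5,4)→(3,-1,2)
flip: (3,-1,2)→(2,1,3)
reduced (well bottom): (2,1,3) with a≤c, −a<b≤a
well minimum = a = 2

2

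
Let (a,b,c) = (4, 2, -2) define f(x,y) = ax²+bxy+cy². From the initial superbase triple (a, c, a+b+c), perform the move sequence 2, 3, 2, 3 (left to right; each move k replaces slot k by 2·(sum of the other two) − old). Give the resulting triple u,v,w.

start (4,-2,4) = (f(1,0),f(0,1),f(1,1))
replace slot 2: 2·(4+4) − (-2) = 18 → (4,18,4)
replace slot 3: 2·(4+18) − 4 = 40 → (4,18,40)
replace slot 2: 2·(4+40) − 18 = 70 → (4,70,40)
replace slot 3: 2·(4+70) − 40 = 108 → (4,70,108)

4,70,108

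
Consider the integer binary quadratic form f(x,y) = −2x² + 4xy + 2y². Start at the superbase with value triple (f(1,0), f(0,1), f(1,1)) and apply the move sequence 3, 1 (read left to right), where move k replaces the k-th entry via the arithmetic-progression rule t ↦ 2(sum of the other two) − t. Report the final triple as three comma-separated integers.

start (-2,2,4) = (f(1,0),f(0,1),f(1,1))
replace slot 3: 2·((-2)+2) − 4 = -4 → (-2,2,-4)
replace slot 1: 2·(2+(-4)) − (-2) = -2 → (-2,2,-4)

-2,2,-4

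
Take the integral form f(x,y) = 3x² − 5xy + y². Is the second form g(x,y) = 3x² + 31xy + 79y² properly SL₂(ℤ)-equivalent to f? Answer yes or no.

D₁ = 13, D₂ = 13
river cycle of f (length 2): (1, 3, -1), (-1, 3, 1)
river cycle of g (length 2): (-1, 3, 1), (1, 3, -1)
cycles coincide ⇒ equivalent

yes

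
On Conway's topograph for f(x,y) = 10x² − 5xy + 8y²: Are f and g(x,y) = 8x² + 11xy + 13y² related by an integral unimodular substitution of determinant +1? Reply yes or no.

D₁ = -295, D₂ = -295
f: flip: (10,-5,8)→(8,5,10)
f: reduced (well bottom): (8,5,10) with a≤c, −a<b≤a
g: translate: b→-5 (≡11 mod 16), so (8,11,13)→(8,-5,10)
g: reduced (well bottom): (8,-5,10) with a≤c, −a<b≤a
reduced forms (8, 5, 10) vs (8, -5, 10) ⇒ inequivalent

no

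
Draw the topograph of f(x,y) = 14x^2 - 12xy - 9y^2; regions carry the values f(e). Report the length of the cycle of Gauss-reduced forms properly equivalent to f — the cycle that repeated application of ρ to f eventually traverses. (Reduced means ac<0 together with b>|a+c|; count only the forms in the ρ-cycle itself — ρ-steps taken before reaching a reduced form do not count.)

D = 648, ⌊√D⌋ = 25
descent: ρ → (-9,12,14)  [lands on river]
river: ρ → (14,16,-7)
river: ρ → (-7,12,18)
river: ρ → (18,24,-1)
river: ρ → (-1,24,18)
river: ρ → (18,12,-7)
river: ρ → (-7,16,14)
river: ρ → (14,12,-9)
river: ρ → (-9,24,2)
river: ρ → (2,24,-9)
ρ-cycle length = 10 (tail of 1 descent step not counted)

10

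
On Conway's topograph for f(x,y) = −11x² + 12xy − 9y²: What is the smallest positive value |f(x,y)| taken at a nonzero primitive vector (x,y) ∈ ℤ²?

translate: b→10 (≡-12 mod 22), so (11,-12,9)→(11,10,8)
flip: (11,10,8)→(8,-10,11)
translate: b→6 (≡-10 mod 16), so (8,-10,11)→(8,6,9)
reduced (well bottom): (8,6,9) with a≤c, −a<b≤a
well minimum |f| = |-8| = 8 (negative-definite)

8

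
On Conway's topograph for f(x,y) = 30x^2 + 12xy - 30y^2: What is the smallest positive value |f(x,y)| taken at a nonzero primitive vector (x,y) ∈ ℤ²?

river: ρ → (-30,48,12)
river: ρ → (12,48,-30)
river: ρ → (-30,12,30)
river: ρ → (30,48,-12)
river: ρ → (-12,48,30)
river: ρ → (30,12,-30)
closes: descent 0, river 6
min |a| on river = 12

12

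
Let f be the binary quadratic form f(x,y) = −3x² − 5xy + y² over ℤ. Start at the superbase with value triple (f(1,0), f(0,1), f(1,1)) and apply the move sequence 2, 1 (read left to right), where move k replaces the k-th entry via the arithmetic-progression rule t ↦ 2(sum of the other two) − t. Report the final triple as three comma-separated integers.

start (-3,1,-7) = (f(1,0),f(0,1),f(1,1))
replace slot 2: 2·((-3)+(-7)) − 1 = -21 → (-3,-21,-7)
replace slot 1: 2·((-21)+(-7)) − (-3) = -53 → (-53,-21,-7)

-53,-21,-7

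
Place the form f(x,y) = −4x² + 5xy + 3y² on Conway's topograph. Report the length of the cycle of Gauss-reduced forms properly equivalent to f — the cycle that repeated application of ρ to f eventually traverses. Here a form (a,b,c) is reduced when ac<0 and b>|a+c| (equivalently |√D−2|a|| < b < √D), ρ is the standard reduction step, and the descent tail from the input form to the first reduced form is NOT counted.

D = 73, ⌊√D⌋ = 8
river: ρ → (3,7,-2)
river: ρ → (-2,5,6)
river: ρ → (6,7,-1)
river: ρ → (-1,7,6)
river: ρ → (6,5,-2)
river: ρ → (-2,7,3)
river: ρ → (3,5,-4)
river: ρ → (-4,3,4)
river: ρ → (4,5,-3)
river: ρ → (-3,7,2)
river: ρ → (2,5,-6)
river: ρ → (-6,7,1)
river: ρ → (1,7,-6)
river: ρ → (-6,5,2)
river: ρ → (2,7,-3)
river: ρ → (-3,5,4)
river: ρ → (4,3,-4)
river: ρ → (-4,5,3)
ρ-cycle length = 18 (tail of 0 descent steps not counted)

18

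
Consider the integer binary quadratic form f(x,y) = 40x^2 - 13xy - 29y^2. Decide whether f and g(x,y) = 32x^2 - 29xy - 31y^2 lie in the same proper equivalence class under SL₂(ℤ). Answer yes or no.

D₁ = 4809, D₂ = 4809
river cycle of f (length 42): (-29, 13, 40), (40, 67, -2), (-2, 69, 6), (6, 63, -35), (-35, 7, 34), (34, 61, -8), (-8, 67, 10), (10, 53, -50), (-50, 47, 13), (13, 57, -30), … (32 more)
river cycle of g (length 42): (-31, 29, 32), (32, 35, -28), (-28, 21, 39), (39, 57, -10), (-10, 63, 21), (21, 63, -10), (-10, 57, 39), (39, 21, -28), (-28, 35, 32), (32, 29, -31), … (32 more)
cycles differ ⇒ inequivalent

no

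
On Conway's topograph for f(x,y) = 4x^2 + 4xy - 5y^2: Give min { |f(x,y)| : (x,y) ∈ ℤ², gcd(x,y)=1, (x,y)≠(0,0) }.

river: ρ → (-5,6,3)
river: ρ → (3,6,-5)
river: ρ → (-5,4,4)
river: ρ → (4,4,-5)
closes: descent 0, river 4
min |a| on river = 3

3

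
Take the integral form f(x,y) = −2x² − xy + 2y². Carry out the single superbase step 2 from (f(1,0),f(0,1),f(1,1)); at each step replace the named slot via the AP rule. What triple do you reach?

start (-2,2,-1) = (f(1,0),f(0,1),f(1,1))
replace slot 2: 2·((-2)+(-1)) − 2 = -8 → (-2,-8,-1)

-2,-8,-1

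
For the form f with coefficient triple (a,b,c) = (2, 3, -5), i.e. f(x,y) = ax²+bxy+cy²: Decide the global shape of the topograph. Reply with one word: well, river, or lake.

D = b²−4ac = 3² − 4·2·(-5) = 49
D = 7² is a perfect square ⇒ form factors over ℤ ⇒ lakes

lake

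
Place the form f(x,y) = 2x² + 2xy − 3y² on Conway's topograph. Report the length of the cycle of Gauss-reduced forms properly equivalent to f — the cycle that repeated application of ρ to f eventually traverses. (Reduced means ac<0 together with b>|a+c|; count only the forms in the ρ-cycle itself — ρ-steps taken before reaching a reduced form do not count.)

D = 28, ⌊√D⌋ = 5
river: ρ → (-3,4,1)
river: ρ → (1,4,-3)
river: ρ → (-3,2,2)
river: ρ → (2,2,-3)
ρ-cycle length = 4 (tail of 0 descent steps not counted)

4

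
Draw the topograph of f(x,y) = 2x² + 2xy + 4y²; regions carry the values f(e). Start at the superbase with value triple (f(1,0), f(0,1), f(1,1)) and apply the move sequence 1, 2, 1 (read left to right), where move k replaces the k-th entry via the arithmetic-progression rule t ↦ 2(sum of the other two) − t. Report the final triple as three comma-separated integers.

start (2,4,8) = (f(1,0),f(0,1),f(1,1))
replace slot 1: 2·(4+8) − 2 = 22 → (22,4,8)
replace slot 2: 2·(22+8) − 4 = 56 → (22,56,8)
replace slot 1: 2·(56+8) − 22 = 106 → (106,56,8)

106,56,8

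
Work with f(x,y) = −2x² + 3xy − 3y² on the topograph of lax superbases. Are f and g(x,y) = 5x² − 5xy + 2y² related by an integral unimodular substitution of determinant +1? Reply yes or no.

D₁ = -15, D₂ = -15
f is negative-definite; reduce −f:
−f: translate: b→1 (≡-3 mod 4), so (2,-3,3)→(2,1,2)
−f: reduced (well bottom): (2,1,2) with a≤c, −a<b≤a
flip sign back: reduced form of f is (-2,-1,-2)
g: translate: b→5 (≡-5 mod 10), so (5,-5,2)→(5,5,2)
g: flip: (5,5,2)→(2,-5,5)
g: translate: b→-1 (≡-5 mod 4), so (2,-5,5)→(2,-1,2)
g: flip: (2,-1,2)→(2,1,2)
g: reduced (well bottom): (2,1,2) with a≤c, −a<b≤a
reduced forms (-2, -1, -2) vs (2, 1, 2) ⇒ inequivalent

no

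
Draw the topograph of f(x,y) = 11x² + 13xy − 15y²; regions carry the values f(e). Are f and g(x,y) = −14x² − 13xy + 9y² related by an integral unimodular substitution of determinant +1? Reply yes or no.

D₁ = 829, D₂ = 673
discriminants differ ⇒ not SL₂(ℤ)-equivalent

no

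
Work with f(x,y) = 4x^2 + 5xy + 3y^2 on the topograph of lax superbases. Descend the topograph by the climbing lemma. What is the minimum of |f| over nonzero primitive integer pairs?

translate: b→-3 (≡5 mod 8), so (4,5,3)→(4,-3,2)
flip: (4,-3,2)→(2,3,4)
translate: b→-1 (≡3 mod 4), so (2,3,4)→(2,-1,3)
reduced (well bottom): (2,-1,3) with a≤c, −a<b≤a
well minimum = a = 2

2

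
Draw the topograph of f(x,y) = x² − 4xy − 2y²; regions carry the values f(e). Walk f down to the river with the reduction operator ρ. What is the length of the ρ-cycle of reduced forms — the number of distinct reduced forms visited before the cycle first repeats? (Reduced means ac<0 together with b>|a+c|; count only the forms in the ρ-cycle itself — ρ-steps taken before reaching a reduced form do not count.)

D = 24, ⌊√D⌋ = 4
descent: ρ → (-2,4,1)  [lands on river]
river: ρ → (1,4,-2)
ρ-cycle length = 2 (tail of 1 descent step not counted)

2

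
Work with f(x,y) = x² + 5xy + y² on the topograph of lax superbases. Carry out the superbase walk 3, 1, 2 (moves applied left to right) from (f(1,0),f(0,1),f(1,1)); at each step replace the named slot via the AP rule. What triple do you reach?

start (1,1,7) = (f(1,0),f(0,1),f(1,1))
replace slot 3: 2·(1+1) − 7 = -3 → (1,1,-3)
replace slot 1: 2·(1+(-3)) − 1 = -5 → (-5,1,-3)
replace slot 2: 2·((-5)+(-3)) − 1 = -17 → (-5,-17,-3)

-5,-17,-3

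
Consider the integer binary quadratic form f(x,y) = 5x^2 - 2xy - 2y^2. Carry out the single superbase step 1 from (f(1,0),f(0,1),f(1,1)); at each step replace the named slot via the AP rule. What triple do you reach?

start (5,-2,1) = (f(1,0),f(0,1),f(1,1))
replace slot 1: 2·((-2)+1) − 5 = -7 → (-7,-2,1)

-7,-2,1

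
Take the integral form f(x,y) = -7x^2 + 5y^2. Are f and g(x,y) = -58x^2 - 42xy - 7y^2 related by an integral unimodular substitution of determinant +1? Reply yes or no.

D₁ = 140, D₂ = 140
river cycle of f (length 2): (5, 10, -2), (-2, 10, 5)
river cycle of g (length 2): (5, 10, -2), (-2, 10, 5)
cycles coincide ⇒ equivalent

yes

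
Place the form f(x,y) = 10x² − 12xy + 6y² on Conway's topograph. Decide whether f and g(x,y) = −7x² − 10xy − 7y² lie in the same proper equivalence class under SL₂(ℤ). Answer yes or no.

D₁ = -96, D₂ = -96
f: translate: b→8 (≡-12 mod 20), so (10,-12,6)→(10,8,4)
f: flip: (10,8,4)→(4,-8,10)
f: translate: b→0 (≡-8 mod 8), so (4,-8,10)→(4,0,6)
f: reduced (well bottom): (4,0,6) with a≤c, −a<b≤a
g is negative-definite; reduce −g:
−g: translate: b→-4 (≡10 mod 14), so (7,10,7)→(7,-4,4)
−g: flip: (7,-4,4)→(4,4,7)
−g: reduced (well bottom): (4,4,7) with a≤c, −a<b≤a
flip sign back: reduced form of g is (-4,-4,-7)
reduced forms (4, 0, 6) vs (-4, -4, -7) ⇒ inequivalent

no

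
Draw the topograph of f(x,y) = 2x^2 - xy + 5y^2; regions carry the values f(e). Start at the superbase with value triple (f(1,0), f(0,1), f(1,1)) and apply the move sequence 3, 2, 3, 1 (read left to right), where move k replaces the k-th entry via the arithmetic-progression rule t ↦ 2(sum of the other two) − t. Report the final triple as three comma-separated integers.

start (2,5,6) = (f(1,0),f(0,1),f(1,1))
replace slot 3: 2·(2+5) − 6 = 8 → (2,5,8)
replace slot 2: 2·(2+8) − 5 = 15 → (2,15,8)
replace slot 3: 2·(2+15) − 8 = 26 → (2,15,26)
replace slot 1: 2·(15+26) − 2 = 80 → (80,15,26)

80,15,26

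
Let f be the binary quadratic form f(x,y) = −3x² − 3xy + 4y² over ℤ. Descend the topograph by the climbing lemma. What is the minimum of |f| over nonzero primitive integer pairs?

descent: ρ → (4,3,-3)  [lands on river]
river: ρ → (-3,3,4)
river: ρ → (4,5,-2)
river: ρ → (-2,7,1)
river: ρ → (1,7,-2)
river: ρ → (-2,5,4)
closes: descent 1, river 6
min |a| on river = 1

1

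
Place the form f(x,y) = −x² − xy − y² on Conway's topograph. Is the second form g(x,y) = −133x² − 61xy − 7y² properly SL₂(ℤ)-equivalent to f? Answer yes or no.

D₁ = -3, D₂ = -3
f is negative-definite; reduce −f:
−f: reduced (well bottom): (1,1,1) with a≤c, −a<b≤a
flip sign back: reduced form of f is (-1,-1,-1)
g is negative-definite; reduce −g:
−g: flip: (133,61,7)→(7,-61,133)
−g: translate: b→-5 (≡-61 mod 14), so (7,-61,133)→(7,-5,1)
−g: flip: (7,-5,1)→(1,5,7)
−g: translate: b→1 (≡5 mod 2), so (1,5,7)→(1,1,1)
−g: reduced (well bottom): (1,1,1) with a≤c, −a<b≤a
flip sign back: reduced form of g is (-1,-1,-1)
reduced forms (-1, -1, -1) vs (-1, -1, -1) ⇒ equivalent

yes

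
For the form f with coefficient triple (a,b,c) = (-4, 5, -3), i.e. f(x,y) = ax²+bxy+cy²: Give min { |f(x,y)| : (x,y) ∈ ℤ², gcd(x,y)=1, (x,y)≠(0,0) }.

translate: b→3 (≡-5 mod 8), so (4,-5,3)→(4,3,2)
flip: (4,3,2)→(2,-3,4)
translate: b→1 (≡-3 mod 4), so (2,-3,4)→(2,1,3)
reduced (well bottom): (2,1,3) with a≤c, −a<b≤a
well minimum |f| = |-2| = 2 (negative-definite)

2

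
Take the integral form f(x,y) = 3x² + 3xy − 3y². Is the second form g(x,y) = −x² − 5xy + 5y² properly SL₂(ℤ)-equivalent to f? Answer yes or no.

D₁ = 45, D₂ = 45
river cycle of f (length 2): (-3, 3, 3), (3, 3, -3)
river cycle of g (length 2): (5, 5, -1), (-1, 5, 5)
cycles differ ⇒ inequivalent

no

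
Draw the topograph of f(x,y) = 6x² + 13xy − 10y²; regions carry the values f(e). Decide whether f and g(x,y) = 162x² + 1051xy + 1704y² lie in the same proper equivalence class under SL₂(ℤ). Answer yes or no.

D₁ = 409, D₂ = 409
river cycle of f (length 54): (-10, 7, 9), (9, 11, -8), (-8, 5, 12), (12, 19, -1), (-1, 19, 12), (12, 5, -8), (-8, 11, 9), (9, 7, -10), (-10, 13, 6), (6, 11, -12), … (44 more)
river cycle of g (length 54): (9, 11, -8), (-8, 5, 12), (12, 19, -1), (-1, 19, 12), (12, 5, -8), (-8, 11, 9), (9, 7, -10), (-10, 13, 6), (6, 11, -12), (-12, 13, 5), … (44 more)
cycles coincide ⇒ equivalent

yes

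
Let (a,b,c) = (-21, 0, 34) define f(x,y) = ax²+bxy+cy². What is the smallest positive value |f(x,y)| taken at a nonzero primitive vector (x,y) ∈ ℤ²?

descent: ρ → (34,0,-21)
descent: ρ → (-21,42,13)  [lands on river]
river: ρ → (13,36,-30)
river: ρ → (-30,24,19)
river: ρ → (19,52,-2)
river: ρ → (-2,52,19)
river: ρ → (19,24,-30)
river: ρ → (-30,36,13)
river: ρ → (13,42,-21)
closes: descent 2, river 8
min |a| on river = 2

2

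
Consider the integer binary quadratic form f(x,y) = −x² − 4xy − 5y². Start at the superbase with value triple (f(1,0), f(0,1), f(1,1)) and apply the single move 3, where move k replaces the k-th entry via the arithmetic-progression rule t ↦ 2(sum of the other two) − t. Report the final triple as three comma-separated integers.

start (-1,-5,-10) = (f(1,0),f(0,1),f(1,1))
replace slot 3: 2·((-1)+(-5)) − (-10) = -2 → (-1,-5,-2)

-1,-5,-2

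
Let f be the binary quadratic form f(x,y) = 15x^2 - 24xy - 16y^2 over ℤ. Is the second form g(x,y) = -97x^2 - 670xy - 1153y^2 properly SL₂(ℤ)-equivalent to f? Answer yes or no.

D₁ = 1536, D₂ = 1536
river cycle of f (length 8): (-16, 24, 15), (15, 36, -4), (-4, 36, 15), (15, 24, -16), (-16, 8, 23), (23, 38, -1), (-1, 38, 23), (23, 8, -16)
river cycle of g (length 8): (-16, 24, 15), (15, 36, -4), (-4, 36, 15), (15, 24, -16), (-16, 8, 23), (23, 38, -1), (-1, 38, 23), (23, 8, -16)
cycles coincide ⇒ equivalent

yes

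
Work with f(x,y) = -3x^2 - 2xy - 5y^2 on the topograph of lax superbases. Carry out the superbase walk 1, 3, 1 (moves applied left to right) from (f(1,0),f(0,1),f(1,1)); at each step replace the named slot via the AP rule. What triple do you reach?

start (-3,-5,-10) = (f(1,0),f(0,1),f(1,1))
replace slot 1: 2·((-5)+(-10)) − (-3) = -27 → (-27,-5,-10)
replace slot 3: 2·((-27)+(-5)) − (-10) = -54 → (-27,-5,-54)
replace slot 1: 2·((-5)+(-54)) − (-27) = -91 → (-91,-5,-54)

-91,-5,-54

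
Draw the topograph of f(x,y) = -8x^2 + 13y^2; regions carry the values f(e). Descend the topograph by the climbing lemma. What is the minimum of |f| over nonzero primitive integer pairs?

descent: ρ → (13,0,-8)
descent: ρ → (-8,16,5)  [lands on river]
river: ρ → (5,14,-11)
river: ρ → (-11,8,8)
river: ρ → (8,8,-11)
river: ρ → (-11,14,5)
river: ρ → (5,16,-8)
closes: descent 2, river 6
min |a| on river = 5

5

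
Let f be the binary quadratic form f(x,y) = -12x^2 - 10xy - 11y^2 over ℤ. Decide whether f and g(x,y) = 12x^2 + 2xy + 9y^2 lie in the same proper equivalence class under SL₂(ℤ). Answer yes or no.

D₁ = -428, D₂ = -428
f is negative-definite; reduce −f:
−f: flip: (12,10,11)→(11,-10,12)
−f: reduced (well bottom): (11,-10,12) with a≤c, −a<b≤a
flip sign back: reduced form of f is (-11,10,-12)
g: flip: (12,2,9)→(9,-2,12)
g: reduced (well bottom): (9,-2,12) with a≤c, −a<b≤a
reduced forms (-11, 10, -12) vs (9, -2, 12) ⇒ inequivalent

no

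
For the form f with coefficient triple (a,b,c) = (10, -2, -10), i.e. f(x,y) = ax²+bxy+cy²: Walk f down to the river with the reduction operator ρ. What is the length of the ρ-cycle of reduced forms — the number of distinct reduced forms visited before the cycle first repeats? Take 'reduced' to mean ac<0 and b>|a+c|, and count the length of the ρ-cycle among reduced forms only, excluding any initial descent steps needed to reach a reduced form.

D = 404, ⌊√D⌋ = 20
descent: ρ → (-10,2,10)  [lands on river]
river: ρ → (10,18,-2)
river: ρ → (-2,18,10)
river: ρ → (10,2,-10)
river: ρ → (-10,18,2)
river: ρ → (2,18,-10)
ρ-cycle length = 6 (tail of 1 descent step not counted)

6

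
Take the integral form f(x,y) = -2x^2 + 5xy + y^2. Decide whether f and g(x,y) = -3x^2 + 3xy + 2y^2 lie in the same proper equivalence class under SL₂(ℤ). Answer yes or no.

D₁ = 33, D₂ = 33
river cycle of f (length 4): (1, 5, -2), (-2, 3, 3), (3, 3, -2), (-2, 5, 1)
river cycle of g (length 4): (2, 5, -1), (-1, 5, 2), (2, 3, -3), (-3, 3, 2)
cycles differ ⇒ inequivalent

no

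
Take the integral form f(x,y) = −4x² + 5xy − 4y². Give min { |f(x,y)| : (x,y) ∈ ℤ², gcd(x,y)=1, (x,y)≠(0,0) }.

translate: b→3 (≡-5 mod 8), so (4,-5,4)→(4,3,3)
flip: (4,3,3)→(3,-3,4)
translate: b→3 (≡-3 mod 6), so (3,-3,4)→(3,3,4)
reduced (well bottom): (3,3,4) with a≤c, −a<b≤a
well minimum |f| = |-3| = 3 (negative-definite)

3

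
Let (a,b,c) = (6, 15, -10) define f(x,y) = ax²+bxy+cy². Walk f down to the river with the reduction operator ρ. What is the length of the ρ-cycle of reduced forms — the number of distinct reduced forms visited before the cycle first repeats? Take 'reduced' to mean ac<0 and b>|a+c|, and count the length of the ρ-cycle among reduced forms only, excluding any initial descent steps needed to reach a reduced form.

D = 465, ⌊√D⌋ = 21
river: ρ → (-10,5,11)
river: ρ → (11,17,-4)
river: ρ → (-4,15,15)
river: ρ → (15,15,-4)
river: ρ → (-4,17,11)
river: ρ → (11,5,-10)
river: ρ → (-10,15,6)
river: ρ → (6,21,-1)
river: ρ → (-1,21,6)
river: ρ → (6,15,-10)
ρ-cycle length = 10 (tail of 0 descent steps not counted)

10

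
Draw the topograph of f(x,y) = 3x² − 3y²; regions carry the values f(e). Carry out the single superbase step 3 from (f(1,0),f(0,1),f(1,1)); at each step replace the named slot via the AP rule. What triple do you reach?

start (3,-3,0) = (f(1,0),f(0,1),f(1,1))
replace slot 3: 2·(3+(-3)) − 0 = 0 → (3,-3,0)

3,-3,0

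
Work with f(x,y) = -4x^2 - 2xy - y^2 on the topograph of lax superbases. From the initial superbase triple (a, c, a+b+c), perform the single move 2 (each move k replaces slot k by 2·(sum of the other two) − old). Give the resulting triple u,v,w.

start (-4,-1,-7) = (f(1,0),f(0,1),f(1,1))
replace slot 2: 2·((-4)+(-7)) − (-1) = -21 → (-4,-21,-7)

-4,-21,-7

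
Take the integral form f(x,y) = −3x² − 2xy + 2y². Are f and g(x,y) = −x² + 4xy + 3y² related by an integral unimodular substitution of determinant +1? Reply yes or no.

D₁ = 28, D₂ = 28
river cycle of f (length 4): (2, 2, -3), (-3, 4, 1), (1, 4, -3), (-3, 2, 2)
river cycle of g (length 4): (3, 2, -2), (-2, 2, 3), (3, 4, -1), (-1, 4, 3)
cycles differ ⇒ inequivalent

no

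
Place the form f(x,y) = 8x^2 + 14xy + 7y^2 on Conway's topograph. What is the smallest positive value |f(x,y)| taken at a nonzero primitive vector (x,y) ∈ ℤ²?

translate: b→-2 (≡14 mod 16), so (8,14,7)→(8,-2,1)
flip: (8,-2,1)→(1,2,8)
translate: b→0 (≡2 mod 2), so (1,2,8)→(1,0,7)
reduced (well bottom): (1,0,7) with a≤c, −a<b≤a
well minimum = a = 1

1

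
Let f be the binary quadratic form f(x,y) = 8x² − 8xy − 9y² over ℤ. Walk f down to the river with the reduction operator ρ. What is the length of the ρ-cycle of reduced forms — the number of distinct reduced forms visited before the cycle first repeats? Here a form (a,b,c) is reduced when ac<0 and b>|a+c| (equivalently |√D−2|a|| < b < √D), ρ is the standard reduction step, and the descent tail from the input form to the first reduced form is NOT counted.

D = 352, ⌊√D⌋ = 18
descent: ρ → (-9,8,8)  [lands on river]
river: ρ → (8,8,-9)
river: ρ → (-9,10,7)
river: ρ → (7,18,-1)
river: ρ → (-1,18,7)
river: ρ → (7,10,-9)
ρ-cycle length = 6 (tail of 1 descent step not counted)

6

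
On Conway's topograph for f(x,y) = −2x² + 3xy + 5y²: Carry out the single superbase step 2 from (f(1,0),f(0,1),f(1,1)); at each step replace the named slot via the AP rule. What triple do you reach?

start (-2,5,6) = (f(1,0),f(0,1),f(1,1))
replace slot 2: 2·((-2)+6) − 5 = 3 → (-2,3,6)

-2,3,6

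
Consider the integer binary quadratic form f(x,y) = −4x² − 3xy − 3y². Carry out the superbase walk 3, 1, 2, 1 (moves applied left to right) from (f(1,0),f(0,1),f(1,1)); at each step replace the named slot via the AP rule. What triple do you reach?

start (-4,-3,-10) = (f(1,0),f(0,1),f(1,1))
replace slot 3: 2·((-4)+(-3)) − (-10) = -4 → (-4,-3,-4)
replace slot 1: 2·((-3)+(-4)) − (-4) = -10 → (-10,-3,-4)
replace slot 2: 2·((-10)+(-4)) − (-3) = -25 → (-10,-25,-4)
replace slot 1: 2·((-25)+(-4)) − (-10) = -48 → (-48,-25,-4)

-48,-25,-4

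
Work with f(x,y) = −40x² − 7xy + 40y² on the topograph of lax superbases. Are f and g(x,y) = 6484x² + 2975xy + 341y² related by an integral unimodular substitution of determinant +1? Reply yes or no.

D₁ = 6449, D₂ = 6449
river cycle of f (length 162): (40, 7, -40), (-40, 73, 7), (7, 67, -70), (-70, 73, 4), (4, 79, -13), (-13, 77, 10), (10, 63, -62), (-62, 61, 11), (11, 71, -32), (-32, 57, 25), … (152 more)
river cycle of g (length 162): (40, 7, -40), (-40, 73, 7), (7, 67, -70), (-70, 73, 4), (4, 79, -13), (-13, 77, 10), (10, 63, -62), (-62, 61, 11), (11, 71, -32), (-32, 57, 25), … (152 more)
cycles coincide ⇒ equivalent

yes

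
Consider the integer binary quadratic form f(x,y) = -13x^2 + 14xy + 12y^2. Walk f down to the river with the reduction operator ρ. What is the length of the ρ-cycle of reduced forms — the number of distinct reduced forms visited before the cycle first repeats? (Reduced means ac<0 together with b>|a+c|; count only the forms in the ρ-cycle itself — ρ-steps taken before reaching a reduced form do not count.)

D = 820, ⌊√D⌋ = 28
river: ρ → (12,10,-15)
river: ρ → (-15,20,7)
river: ρ → (7,22,-12)
river: ρ → (-12,26,3)
river: ρ → (3,28,-3)
river: ρ → (-3,26,12)
river: ρ → (12,22,-7)
river: ρ → (-7,20,15)
river: ρ → (15,10,-12)
river: ρ → (-12,14,13)
river: ρ → (13,12,-13)
river: ρ → (-13,14,12)
ρ-cycle length = 12 (tail of 0 descent steps not counted)

12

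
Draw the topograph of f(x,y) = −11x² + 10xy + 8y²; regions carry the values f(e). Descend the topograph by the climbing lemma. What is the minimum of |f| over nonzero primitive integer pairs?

river: ρ → (8,6,-13)
river: ρ → (-13,20,1)
river: ρ → (1,20,-13)
river: ρ → (-13,6,8)
river: ρ → (8,10,-11)
river: ρ → (-11,12,7)
river: ρ → (7,16,-7)
river: ρ → (-7,12,11)
river: ρ → (11,10,-8)
river: ρ → (-8,6,13)
river: ρ → (13,20,-1)
river: ρ → (-1,20,13)
river: ρ → (13,6,-8)
river: ρ → (-8,10,11)
river: ρ → (11,12,-7)
river: ρ → (-7,16,7)
river: ρ → (7,12,-11)
river: ρ → (-11,10,8)
closes: descent 0, river 18
min |a| on river = 1

1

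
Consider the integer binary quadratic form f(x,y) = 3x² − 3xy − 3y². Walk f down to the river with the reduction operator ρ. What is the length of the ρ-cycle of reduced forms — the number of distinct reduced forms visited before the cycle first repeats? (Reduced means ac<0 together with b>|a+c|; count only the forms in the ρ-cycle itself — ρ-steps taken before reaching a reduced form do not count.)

D = 45, ⌊√D⌋ = 6
descent: ρ → (-3,3,3)  [lands on river]
river: ρ → (3,3,-3)
ρ-cycle length = 2 (tail of 1 descent step not counted)

2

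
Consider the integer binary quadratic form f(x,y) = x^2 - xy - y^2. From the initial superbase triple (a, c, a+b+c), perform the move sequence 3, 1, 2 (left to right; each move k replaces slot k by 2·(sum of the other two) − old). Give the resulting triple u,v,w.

start (1,-1,-1) = (f(1,0),f(0,1),f(1,1))
replace slot 3: 2·(1+(-1)) − (-1) = 1 → (1,-1,1)
replace slot 1: 2·((-1)+1) − 1 = -1 → (-1,-1,1)
replace slot 2: 2·((-1)+1) − (-1) = 1 → (-1,1,1)

-1,1,1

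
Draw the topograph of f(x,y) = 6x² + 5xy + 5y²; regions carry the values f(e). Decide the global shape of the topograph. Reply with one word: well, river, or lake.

D = b²−4ac = 5² − 4·6·5 = -95
D < 0 ⇒ definite ⇒ every region one sign ⇒ single well

well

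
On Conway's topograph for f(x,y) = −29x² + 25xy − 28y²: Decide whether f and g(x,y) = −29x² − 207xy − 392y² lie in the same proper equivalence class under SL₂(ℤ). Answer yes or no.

D₁ = -2623, D₂ = -2623
f is negative-definite; reduce −f:
−f: flip: (29,-25,28)→(28,25,29)
−f: reduced (well bottom): (28,25,29) with a≤c, −a<b≤a
flip sign back: reduced form of f is (-28,-25,-29)
g is negative-definite; reduce −g:
−g: translate: b→-25 (≡207 mod 58), so (29,207,392)→(29,-25,28)
−g: flip: (29,-25,28)→(28,25,29)
−g: reduced (well bottom): (28,25,29) with a≤c, −a<b≤a
flip sign back: reduced form of g is (-28,-25,-29)
reduced forms (-28, -25, -29) vs (-28, -25, -29) ⇒ equivalent

yes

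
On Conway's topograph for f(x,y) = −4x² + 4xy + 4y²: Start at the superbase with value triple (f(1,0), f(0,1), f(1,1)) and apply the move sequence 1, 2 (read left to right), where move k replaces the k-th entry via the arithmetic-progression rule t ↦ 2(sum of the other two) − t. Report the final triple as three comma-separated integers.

start (-4,4,4) = (f(1,0),f(0,1),f(1,1))
replace slot 1: 2·(4+4) − (-4) = 20 → (20,4,4)
replace slot 2: 2·(20+4) − 4 = 44 → (20,44,4)

20,44,4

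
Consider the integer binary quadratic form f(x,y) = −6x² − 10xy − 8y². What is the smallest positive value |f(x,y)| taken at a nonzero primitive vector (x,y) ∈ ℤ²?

translate: b→-2 (≡10 mod 12), so (6,10,8)→(6,-2,4)
flip: (6,-2,4)→(4,2,6)
reduced (well bottom): (4,2,6) with a≤c, −a<b≤a
well minimum |f| = |-4| = 4 (negative-definite)

4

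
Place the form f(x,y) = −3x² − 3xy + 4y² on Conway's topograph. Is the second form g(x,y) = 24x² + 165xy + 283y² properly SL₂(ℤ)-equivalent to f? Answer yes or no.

D₁ = 57, D₂ = 57
river cycle of f (length 6): (4, 3, -3), (-3, 3, 4), (4, 5, -2), (-2, 7, 1), (1, 7, -2), (-2, 5, 4)
river cycle of g (length 6): (4, 3, -3), (-3, 3, 4), (4, 5, -2), (-2, 7, 1), (1, 7, -2), (-2, 5, 4)
cycles coincide ⇒ equivalent

yes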